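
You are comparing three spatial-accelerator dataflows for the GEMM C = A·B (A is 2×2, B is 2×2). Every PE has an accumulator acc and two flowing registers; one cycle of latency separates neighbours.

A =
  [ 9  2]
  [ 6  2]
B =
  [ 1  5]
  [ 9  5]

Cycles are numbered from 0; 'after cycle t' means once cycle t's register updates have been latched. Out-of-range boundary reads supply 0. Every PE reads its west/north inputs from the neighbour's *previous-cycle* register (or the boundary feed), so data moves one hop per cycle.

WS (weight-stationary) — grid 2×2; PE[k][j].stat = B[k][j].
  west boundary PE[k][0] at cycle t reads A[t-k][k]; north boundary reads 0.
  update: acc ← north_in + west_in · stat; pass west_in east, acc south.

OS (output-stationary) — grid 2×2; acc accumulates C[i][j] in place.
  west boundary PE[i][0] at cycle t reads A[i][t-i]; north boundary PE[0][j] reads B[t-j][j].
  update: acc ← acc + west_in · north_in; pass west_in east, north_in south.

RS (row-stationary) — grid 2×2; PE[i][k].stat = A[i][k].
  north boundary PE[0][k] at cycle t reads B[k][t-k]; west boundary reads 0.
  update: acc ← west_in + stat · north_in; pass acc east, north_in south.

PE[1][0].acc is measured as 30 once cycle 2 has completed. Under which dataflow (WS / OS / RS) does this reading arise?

— WS: 2×2; PE[1][0] trace:
  t=0 PE[1][0]: acc=0 h=0 v=0
  t=1 PE[1][0]: acc=27 h=2 v=27
  t=2 PE[1][0]: acc=24 h=2 v=24
— OS: 2×2; PE[1][0] trace:
  t=0 PE[1][0]: acc=0 h=0 v=0
  t=1 PE[1][0]: acc=6 h=6 v=1
  t=2 PE[1][0]: acc=24 h=2 v=9
— RS: 2×2; PE[1][0] trace:
  t=0 PE[1][0]: acc=0 h=0 v=0
  t=1 PE[1][0]: acc=6 h=6 v=1
  t=2 PE[1][0]: acc=30 h=30 v=5

dataflow = RS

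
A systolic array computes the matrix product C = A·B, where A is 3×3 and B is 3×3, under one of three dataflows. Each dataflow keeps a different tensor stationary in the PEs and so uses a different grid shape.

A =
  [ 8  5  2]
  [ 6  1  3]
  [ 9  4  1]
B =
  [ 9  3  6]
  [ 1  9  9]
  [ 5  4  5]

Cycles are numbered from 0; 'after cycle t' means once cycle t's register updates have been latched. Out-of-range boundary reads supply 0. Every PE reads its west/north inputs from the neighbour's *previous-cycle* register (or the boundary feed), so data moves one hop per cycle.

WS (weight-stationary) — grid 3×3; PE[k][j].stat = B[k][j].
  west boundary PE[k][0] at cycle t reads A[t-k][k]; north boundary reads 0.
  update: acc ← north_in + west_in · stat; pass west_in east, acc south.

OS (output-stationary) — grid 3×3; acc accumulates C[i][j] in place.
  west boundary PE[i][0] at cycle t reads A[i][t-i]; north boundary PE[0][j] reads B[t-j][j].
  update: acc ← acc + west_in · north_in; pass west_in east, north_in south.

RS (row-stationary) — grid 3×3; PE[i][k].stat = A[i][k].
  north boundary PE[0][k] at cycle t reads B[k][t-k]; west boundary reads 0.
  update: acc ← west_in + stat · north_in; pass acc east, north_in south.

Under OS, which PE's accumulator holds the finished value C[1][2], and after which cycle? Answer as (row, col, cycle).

(row, col, cycle) = (1, 2, 5)

Under OS, C[1][2] lands at PE[1][2]:
  @0  [1,2]  acc 0  |  →0  ↓0
  @1  [1,2]  acc 0  |  →0  ↓0
  @2  [1,2]  acc 0  |  →0  ↓0
  @3  [1,2]  acc 36  |  →6  ↓6
  @4  [1,2]  acc 45  |  →1  ↓9
  @5  [1,2]  acc 60  |  →3  ↓5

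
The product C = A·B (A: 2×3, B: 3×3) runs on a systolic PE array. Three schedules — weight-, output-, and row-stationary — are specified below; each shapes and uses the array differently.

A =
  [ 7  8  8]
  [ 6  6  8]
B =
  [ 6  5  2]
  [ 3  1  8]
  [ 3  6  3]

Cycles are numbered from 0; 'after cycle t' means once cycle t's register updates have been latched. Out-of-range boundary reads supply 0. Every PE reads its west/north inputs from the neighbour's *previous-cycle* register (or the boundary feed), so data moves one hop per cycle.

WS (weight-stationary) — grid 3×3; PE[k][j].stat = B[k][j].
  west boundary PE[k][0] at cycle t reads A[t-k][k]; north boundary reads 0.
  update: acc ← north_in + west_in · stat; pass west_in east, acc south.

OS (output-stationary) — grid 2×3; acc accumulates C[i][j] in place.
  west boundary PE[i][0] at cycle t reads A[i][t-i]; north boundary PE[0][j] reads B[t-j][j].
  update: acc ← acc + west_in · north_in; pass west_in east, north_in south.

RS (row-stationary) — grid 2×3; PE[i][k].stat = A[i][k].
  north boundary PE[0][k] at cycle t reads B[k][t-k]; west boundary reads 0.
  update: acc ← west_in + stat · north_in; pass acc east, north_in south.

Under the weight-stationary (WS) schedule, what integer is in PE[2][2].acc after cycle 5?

PE[2][2].acc = 84

WS (3×3). Following PE[2][2] plus its west/north inputs:
  cycle 0: PE[1][2] → acc 0, east 0, south 0
  cycle 0: PE[2][1] → acc 0, east 0, south 0
  cycle 0: PE[2][2] → acc 0, east 0, south 0
  cycle 1: PE[1][2] → acc 0, east 0, south 0
  cycle 1: PE[2][1] → acc 0, east 0, south 0
  cycle 1: PE[2][2] → acc 0, east 0, south 0
  cycle 2: PE[1][2] → acc 0, east 0, south 0
  cycle 2: PE[2][1] → acc 0, east 0, south 0
  cycle 2: PE[2][2] → acc 0, east 0, south 0
  cycle 3: PE[1][2] → acc 78, east 8, south 78
  cycle 3: PE[2][1] → acc 91, east 8, south 91
  cycle 3: PE[2][2] → acc 0, east 0, south 0
  cycle 4: PE[1][2] → acc 60, east 6, south 60
  cycle 4: PE[2][1] → acc 84, east 8, south 84
  cycle 4: PE[2][2] → acc 102, east 8, south 102
  cycle 5: PE[1][2] → acc 0, east 0, south 0
  cycle 5: PE[2][1] → acc 0, east 0, south 0
  cycle 5: PE[2][2] → acc 84, east 8, south 84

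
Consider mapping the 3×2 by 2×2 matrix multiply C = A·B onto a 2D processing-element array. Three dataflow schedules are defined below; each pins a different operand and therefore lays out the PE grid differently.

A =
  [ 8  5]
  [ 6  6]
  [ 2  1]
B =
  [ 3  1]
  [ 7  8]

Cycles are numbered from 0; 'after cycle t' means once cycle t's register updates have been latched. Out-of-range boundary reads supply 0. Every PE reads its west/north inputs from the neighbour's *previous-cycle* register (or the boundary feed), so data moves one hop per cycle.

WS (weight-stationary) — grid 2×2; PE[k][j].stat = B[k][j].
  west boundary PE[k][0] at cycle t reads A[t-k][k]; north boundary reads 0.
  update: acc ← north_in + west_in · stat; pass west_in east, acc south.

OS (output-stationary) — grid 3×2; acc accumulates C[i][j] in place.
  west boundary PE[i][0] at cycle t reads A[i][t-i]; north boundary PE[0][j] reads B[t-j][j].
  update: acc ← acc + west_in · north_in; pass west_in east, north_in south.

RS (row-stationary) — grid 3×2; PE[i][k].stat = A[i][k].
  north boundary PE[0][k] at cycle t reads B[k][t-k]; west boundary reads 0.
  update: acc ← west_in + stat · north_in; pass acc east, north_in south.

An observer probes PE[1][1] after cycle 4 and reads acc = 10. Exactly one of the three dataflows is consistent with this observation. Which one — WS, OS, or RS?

dataflow = WS

— WS: 2×2; PE[1][1] trace:
  cycle 0: PE[1][1] → acc 0, east 0, south 0
  cycle 1: PE[1][1] → acc 0, east 0, south 0
  cycle 2: PE[1][1] → acc 48, east 5, south 48
  cycle 3: PE[1][1] → acc 54, east 6, south 54
  cycle 4: PE[1][1] → acc 10, east 1, south 10
— OS: 3×2; PE[1][1] trace:
  cycle 0: PE[1][1] → acc 0, east 0, south 0
  cycle 1: PE[1][1] → acc 0, east 0, south 0
  cycle 2: PE[1][1] → acc 6, east 6, south 1
  cycle 3: PE[1][1] → acc 54, east 6, south 8
  cycle 4: PE[1][1] → acc 54, east 0, south 0
— RS: 3×2; PE[1][1] trace:
  cycle 0: PE[1][1] → acc 0, east 0, south 0
  cycle 1: PE[1][1] → acc 0, east 0, south 0
  cycle 2: PE[1][1] → acc 60, east 60, south 7
  cycle 3: PE[1][1] → acc 54, east 54, south 8
  cycle 4: PE[1][1] → acc 0, east 0, south 0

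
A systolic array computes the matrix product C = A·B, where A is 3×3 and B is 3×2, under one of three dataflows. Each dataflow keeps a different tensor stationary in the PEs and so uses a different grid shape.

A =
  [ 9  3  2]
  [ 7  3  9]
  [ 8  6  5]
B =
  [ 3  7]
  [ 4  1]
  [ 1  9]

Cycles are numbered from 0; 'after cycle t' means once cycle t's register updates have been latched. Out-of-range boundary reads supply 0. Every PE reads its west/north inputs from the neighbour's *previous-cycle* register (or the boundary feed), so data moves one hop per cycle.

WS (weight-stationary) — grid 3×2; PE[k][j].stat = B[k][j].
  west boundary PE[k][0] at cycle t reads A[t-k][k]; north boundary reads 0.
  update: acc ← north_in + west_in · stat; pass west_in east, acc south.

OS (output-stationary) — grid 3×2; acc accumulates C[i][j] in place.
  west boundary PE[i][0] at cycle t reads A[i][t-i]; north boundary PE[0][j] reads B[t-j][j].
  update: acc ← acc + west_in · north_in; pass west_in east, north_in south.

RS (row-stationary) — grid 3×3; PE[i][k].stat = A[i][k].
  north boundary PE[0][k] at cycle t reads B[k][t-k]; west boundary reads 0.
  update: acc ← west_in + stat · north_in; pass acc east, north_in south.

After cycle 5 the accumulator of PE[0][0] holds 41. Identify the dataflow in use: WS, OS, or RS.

Under WS (3×2), PE[0][0]:
  t=0 PE[0][0]: acc=27 h=9 v=27
  t=1 PE[0][0]: acc=21 h=7 v=21
  t=2 PE[0][0]: acc=24 h=8 v=24
  t=3 PE[0][0]: acc=0 h=0 v=0
  t=4 PE[0][0]: acc=0 h=0 v=0
  t=5 PE[0][0]: acc=0 h=0 v=0
Under OS (3×2), PE[0][0]:
  t=0 PE[0][0]: acc=27 h=9 v=3
  t=1 PE[0][0]: acc=39 h=3 v=4
  t=2 PE[0][0]: acc=41 h=2 v=1
  t=3 PE[0][0]: acc=41 h=0 v=0
  t=4 PE[0][0]: acc=41 h=0 v=0
  t=5 PE[0][0]: acc=41 h=0 v=0
Under RS (3×3), PE[0][0]:
  t=0 PE[0][0]: acc=27 h=27 v=3
  t=1 PE[0][0]: acc=63 h=63 v=7
  t=2 PE[0][0]: acc=0 h=0 v=0
  t=3 PE[0][0]: acc=0 h=0 v=0
  t=4 PE[0][0]: acc=0 h=0 v=0
  t=5 PE[0][0]: acc=0 h=0 v=0

dataflow = OS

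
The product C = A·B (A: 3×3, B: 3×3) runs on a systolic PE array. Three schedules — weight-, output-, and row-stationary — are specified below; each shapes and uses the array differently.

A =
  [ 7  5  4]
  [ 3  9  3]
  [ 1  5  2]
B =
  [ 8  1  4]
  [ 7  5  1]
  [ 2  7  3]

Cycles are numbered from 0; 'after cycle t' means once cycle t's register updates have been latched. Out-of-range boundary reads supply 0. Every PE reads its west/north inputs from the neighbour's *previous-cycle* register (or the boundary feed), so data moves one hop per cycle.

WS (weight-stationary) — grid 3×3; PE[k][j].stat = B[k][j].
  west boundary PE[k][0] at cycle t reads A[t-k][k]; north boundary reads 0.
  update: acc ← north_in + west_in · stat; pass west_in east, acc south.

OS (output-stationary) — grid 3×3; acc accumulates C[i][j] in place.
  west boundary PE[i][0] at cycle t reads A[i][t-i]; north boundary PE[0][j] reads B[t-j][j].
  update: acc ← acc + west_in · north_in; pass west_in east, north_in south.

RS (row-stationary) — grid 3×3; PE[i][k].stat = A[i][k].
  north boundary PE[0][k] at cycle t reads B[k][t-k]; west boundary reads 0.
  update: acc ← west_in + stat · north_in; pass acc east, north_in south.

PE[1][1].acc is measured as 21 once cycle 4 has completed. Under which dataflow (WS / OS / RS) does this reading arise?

dataflow = RS

Under WS (3×3), PE[1][1]:
  cycle 0: PE[1][1] → acc 0, east 0, south 0
  cycle 1: PE[1][1] → acc 0, east 0, south 0
  cycle 2: PE[1][1] → acc 32, east 5, south 32
  cycle 3: PE[1][1] → acc 48, east 9, south 48
  cycle 4: PE[1][1] → acc 26, east 5, south 26
Under OS (3×3), PE[1][1]:
  cycle 0: PE[1][1] → acc 0, east 0, south 0
  cycle 1: PE[1][1] → acc 0, east 0, south 0
  cycle 2: PE[1][1] → acc 3, east 3, south 1
  cycle 3: PE[1][1] → acc 48, east 9, south 5
  cycle 4: PE[1][1] → acc 69, east 3, south 7
Under RS (3×3), PE[1][1]:
  cycle 0: PE[1][1] → acc 0, east 0, south 0
  cycle 1: PE[1][1] → acc 0, east 0, south 0
  cycle 2: PE[1][1] → acc 87, east 87, south 7
  cycle 3: PE[1][1] → acc 48, east 48, south 5
  cycle 4: PE[1][1] → acc 21, east 21, south 1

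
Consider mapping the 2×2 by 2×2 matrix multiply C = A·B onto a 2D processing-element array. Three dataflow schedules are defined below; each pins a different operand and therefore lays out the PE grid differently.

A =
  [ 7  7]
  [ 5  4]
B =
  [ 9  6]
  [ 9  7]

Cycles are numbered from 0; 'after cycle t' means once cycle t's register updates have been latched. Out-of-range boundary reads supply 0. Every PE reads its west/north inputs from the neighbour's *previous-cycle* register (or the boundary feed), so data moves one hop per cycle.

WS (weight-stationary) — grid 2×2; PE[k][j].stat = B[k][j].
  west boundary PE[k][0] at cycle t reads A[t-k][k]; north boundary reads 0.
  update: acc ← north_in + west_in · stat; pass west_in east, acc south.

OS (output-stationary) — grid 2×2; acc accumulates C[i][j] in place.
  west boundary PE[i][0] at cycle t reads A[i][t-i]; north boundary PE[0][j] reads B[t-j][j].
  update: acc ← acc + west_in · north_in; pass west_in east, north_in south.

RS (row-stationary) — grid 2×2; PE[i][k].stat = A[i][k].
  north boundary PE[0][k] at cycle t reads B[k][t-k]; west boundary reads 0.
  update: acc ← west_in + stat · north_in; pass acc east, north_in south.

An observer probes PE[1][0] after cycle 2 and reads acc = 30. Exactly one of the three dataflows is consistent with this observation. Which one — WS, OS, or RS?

WS [2×2] PE[1][0] across cycles:
  cycle 0: PE[1][0] → acc 0, east 0, south 0
  cycle 1: PE[1][0] → acc 126, east 7, south 126
  cycle 2: PE[1][0] → acc 81, east 4, south 81
OS [2×2] PE[1][0] across cycles:
  cycle 0: PE[1][0] → acc 0, east 0, south 0
  cycle 1: PE[1][0] → acc 45, east 5, south 9
  cycle 2: PE[1][0] → acc 81, east 4, south 9
RS [2×2] PE[1][0] across cycles:
  cycle 0: PE[1][0] → acc 0, east 0, south 0
  cycle 1: PE[1][0] → acc 45, east 45, south 9
  cycle 2: PE[1][0] → acc 30, east 30, south 6

dataflow = RS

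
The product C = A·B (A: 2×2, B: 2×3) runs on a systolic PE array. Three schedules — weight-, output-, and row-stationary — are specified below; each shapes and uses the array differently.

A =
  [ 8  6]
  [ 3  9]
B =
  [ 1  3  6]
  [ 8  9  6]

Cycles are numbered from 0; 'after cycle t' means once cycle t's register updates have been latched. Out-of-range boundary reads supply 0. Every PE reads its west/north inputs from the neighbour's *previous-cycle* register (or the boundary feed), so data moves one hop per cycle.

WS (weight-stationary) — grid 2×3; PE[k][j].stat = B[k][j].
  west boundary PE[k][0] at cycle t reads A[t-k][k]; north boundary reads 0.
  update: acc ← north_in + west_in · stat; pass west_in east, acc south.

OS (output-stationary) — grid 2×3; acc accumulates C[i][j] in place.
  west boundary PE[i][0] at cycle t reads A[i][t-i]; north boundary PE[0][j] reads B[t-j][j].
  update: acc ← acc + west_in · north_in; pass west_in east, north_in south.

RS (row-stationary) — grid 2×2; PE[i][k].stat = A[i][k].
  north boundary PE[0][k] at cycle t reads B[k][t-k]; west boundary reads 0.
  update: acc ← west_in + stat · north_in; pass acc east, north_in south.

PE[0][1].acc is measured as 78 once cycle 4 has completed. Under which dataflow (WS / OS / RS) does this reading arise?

— WS: 2×3; PE[0][1] trace:
  [0] (0,1) acc=0 (h:0 v:0)
  [1] (0,1) acc=24 (h:8 v:24)
  [2] (0,1) acc=9 (h:3 v:9)
  [3] (0,1) acc=0 (h:0 v:0)
  [4] (0,1) acc=0 (h:0 v:0)
— OS: 2×3; PE[0][1] trace:
  [0] (0,1) acc=0 (h:0 v:0)
  [1] (0,1) acc=24 (h:8 v:3)
  [2] (0,1) acc=78 (h:6 v:9)
  [3] (0,1) acc=78 (h:0 v:0)
  [4] (0,1) acc=78 (h:0 v:0)
— RS: 2×2; PE[0][1] trace:
  [0] (0,1) acc=0 (h:0 v:0)
  [1] (0,1) acc=56 (h:56 v:8)
  [2] (0,1) acc=78 (h:78 v:9)
  [3] (0,1) acc=84 (h:84 v:6)
  [4] (0,1) acc=0 (h:0 v:0)

dataflow = OS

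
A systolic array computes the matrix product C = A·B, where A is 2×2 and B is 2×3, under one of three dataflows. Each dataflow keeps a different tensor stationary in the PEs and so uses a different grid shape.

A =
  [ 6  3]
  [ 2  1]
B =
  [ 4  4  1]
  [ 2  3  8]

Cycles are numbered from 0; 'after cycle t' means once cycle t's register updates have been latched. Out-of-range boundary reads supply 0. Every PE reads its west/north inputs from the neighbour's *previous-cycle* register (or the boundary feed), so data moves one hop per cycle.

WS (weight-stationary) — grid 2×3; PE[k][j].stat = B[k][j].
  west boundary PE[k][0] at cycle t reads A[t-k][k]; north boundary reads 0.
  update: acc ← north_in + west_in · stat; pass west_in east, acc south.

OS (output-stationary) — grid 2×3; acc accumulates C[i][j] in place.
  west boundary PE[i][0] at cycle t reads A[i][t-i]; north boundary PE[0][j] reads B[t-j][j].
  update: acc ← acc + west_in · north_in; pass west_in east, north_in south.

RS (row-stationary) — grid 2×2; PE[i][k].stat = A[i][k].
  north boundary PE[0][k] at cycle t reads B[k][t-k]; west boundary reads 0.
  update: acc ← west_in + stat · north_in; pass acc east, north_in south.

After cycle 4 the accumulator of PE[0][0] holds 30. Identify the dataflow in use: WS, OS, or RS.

dataflow = OS

Under WS (2×3), PE[0][0]:
  t=0 PE[0][0]: acc=24 h=6 v=24
  t=1 PE[0][0]: acc=8 h=2 v=8
  t=2 PE[0][0]: acc=0 h=0 v=0
  t=3 PE[0][0]: acc=0 h=0 v=0
  t=4 PE[0][0]: acc=0 h=0 v=0
Under OS (2×3), PE[0][0]:
  t=0 PE[0][0]: acc=24 h=6 v=4
  t=1 PE[0][0]: acc=30 h=3 v=2
  t=2 PE[0][0]: acc=30 h=0 v=0
  t=3 PE[0][0]: acc=30 h=0 v=0
  t=4 PE[0][0]: acc=30 h=0 v=0
Under RS (2×2), PE[0][0]:
  t=0 PE[0][0]: acc=24 h=24 v=4
  t=1 PE[0][0]: acc=24 h=24 v=4
  t=2 PE[0][0]: acc=6 h=6 v=1
  t=3 PE[0][0]: acc=0 h=0 v=0
  t=4 PE[0][0]: acc=0 h=0 v=0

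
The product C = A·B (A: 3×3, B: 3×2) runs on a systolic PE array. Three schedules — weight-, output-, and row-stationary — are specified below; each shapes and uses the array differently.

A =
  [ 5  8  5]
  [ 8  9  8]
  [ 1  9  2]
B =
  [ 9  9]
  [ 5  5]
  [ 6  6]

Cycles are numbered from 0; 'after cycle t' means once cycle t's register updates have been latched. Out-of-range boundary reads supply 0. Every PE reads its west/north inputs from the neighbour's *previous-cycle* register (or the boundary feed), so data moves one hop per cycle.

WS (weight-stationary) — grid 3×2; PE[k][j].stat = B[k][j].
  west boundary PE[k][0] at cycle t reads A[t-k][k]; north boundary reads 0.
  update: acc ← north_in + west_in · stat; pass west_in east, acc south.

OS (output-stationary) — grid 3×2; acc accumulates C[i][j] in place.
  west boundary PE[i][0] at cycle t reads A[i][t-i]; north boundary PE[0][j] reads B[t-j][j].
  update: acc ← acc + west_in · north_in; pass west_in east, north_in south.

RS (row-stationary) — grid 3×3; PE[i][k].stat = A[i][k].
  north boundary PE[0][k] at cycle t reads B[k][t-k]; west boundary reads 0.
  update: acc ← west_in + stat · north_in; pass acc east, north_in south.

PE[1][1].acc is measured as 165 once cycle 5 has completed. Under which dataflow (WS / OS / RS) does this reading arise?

— WS: 3×2; PE[1][1] trace:
  @0  [1,1]  acc 0  |  →0  ↓0
  @1  [1,1]  acc 0  |  →0  ↓0
  @2  [1,1]  acc 85  |  →8  ↓85
  @3  [1,1]  acc 117  |  →9  ↓117
  @4  [1,1]  acc 54  |  →9  ↓54
  @5  [1,1]  acc 0  |  →0  ↓0
— OS: 3×2; PE[1][1] trace:
  @0  [1,1]  acc 0  |  →0  ↓0
  @1  [1,1]  acc 0  |  →0  ↓0
  @2  [1,1]  acc 72  |  →8  ↓9
  @3  [1,1]  acc 117  |  →9  ↓5
  @4  [1,1]  acc 165  |  →8  ↓6
  @5  [1,1]  acc 165  |  →0  ↓0
— RS: 3×3; PE[1][1] trace:
  @0  [1,1]  acc 0  |  →0  ↓0
  @1  [1,1]  acc 0  |  →0  ↓0
  @2  [1,1]  acc 117  |  →117  ↓5
  @3  [1,1]  acc 117  |  →117  ↓5
  @4  [1,1]  acc 0  |  →0  ↓0
  @5  [1,1]  acc 0  |  →0  ↓0

dataflow = OS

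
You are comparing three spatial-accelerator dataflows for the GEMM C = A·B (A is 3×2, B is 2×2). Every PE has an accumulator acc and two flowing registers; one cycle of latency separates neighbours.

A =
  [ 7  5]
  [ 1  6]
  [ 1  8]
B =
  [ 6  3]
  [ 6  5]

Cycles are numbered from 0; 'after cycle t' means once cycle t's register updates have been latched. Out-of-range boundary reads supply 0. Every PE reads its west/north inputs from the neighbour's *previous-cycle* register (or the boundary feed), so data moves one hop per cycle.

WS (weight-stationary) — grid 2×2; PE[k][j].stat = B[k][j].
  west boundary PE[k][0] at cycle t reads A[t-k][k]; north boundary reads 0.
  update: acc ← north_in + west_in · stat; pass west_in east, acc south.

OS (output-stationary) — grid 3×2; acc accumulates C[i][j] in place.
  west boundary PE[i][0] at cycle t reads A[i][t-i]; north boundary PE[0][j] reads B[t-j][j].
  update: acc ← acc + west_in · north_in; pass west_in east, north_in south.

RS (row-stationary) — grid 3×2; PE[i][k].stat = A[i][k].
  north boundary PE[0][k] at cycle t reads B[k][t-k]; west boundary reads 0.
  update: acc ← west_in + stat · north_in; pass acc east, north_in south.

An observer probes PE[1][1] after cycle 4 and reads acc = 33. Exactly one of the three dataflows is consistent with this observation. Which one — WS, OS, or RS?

dataflow = OS

WS [2×2] PE[1][1] across cycles:
  cycle 0: PE[1][1] → acc 0, east 0, south 0
  cycle 1: PE[1][1] → acc 0, east 0, south 0
  cycle 2: PE[1][1] → acc 46, east 5, south 46
  cycle 3: PE[1][1] → acc 33, east 6, south 33
  cycle 4: PE[1][1] → acc 43, east 8, south 43
OS [3×2] PE[1][1] across cycles:
  cycle 0: PE[1][1] → acc 0, east 0, south 0
  cycle 1: PE[1][1] → acc 0, east 0, south 0
  cycle 2: PE[1][1] → acc 3, east 1, south 3
  cycle 3: PE[1][1] → acc 33, east 6, south 5
  cycle 4: PE[1][1] → acc 33, east 0, south 0
RS [3×2] PE[1][1] across cycles:
  cycle 0: PE[1][1] → acc 0, east 0, south 0
  cycle 1: PE[1][1] → acc 0, east 0, south 0
  cycle 2: PE[1][1] → acc 42, east 42, south 6
  cycle 3: PE[1][1] → acc 33, east 33, south 5
  cycle 4: PE[1][1] → acc 0, east 0, south 0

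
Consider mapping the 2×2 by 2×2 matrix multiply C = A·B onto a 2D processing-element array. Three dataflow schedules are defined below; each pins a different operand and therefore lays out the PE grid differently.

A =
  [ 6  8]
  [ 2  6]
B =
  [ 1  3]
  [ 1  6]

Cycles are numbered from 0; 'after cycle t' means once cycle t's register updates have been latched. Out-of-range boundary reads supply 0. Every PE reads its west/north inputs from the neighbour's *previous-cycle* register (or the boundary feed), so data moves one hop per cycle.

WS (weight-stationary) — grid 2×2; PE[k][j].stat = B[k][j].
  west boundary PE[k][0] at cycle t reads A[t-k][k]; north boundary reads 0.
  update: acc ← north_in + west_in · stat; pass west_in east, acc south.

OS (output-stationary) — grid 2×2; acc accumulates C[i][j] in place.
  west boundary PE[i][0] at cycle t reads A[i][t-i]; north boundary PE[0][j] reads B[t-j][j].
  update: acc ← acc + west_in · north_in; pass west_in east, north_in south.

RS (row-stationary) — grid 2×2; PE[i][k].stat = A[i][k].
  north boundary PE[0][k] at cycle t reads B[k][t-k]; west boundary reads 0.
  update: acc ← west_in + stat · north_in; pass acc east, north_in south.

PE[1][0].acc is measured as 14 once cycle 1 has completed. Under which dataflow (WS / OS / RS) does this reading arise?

dataflow = WS

WS (2×2 grid), PE[1][0]:
  c0 r1c0: 0 / 0 / 0
  c1 r1c0: 14 / 8 / 14
OS (2×2 grid), PE[1][0]:
  c0 r1c0: 0 / 0 / 0
  c1 r1c0: 2 / 2 / 1
RS (2×2 grid), PE[1][0]:
  c0 r1c0: 0 / 0 / 0
  c1 r1c0: 2 / 2 / 1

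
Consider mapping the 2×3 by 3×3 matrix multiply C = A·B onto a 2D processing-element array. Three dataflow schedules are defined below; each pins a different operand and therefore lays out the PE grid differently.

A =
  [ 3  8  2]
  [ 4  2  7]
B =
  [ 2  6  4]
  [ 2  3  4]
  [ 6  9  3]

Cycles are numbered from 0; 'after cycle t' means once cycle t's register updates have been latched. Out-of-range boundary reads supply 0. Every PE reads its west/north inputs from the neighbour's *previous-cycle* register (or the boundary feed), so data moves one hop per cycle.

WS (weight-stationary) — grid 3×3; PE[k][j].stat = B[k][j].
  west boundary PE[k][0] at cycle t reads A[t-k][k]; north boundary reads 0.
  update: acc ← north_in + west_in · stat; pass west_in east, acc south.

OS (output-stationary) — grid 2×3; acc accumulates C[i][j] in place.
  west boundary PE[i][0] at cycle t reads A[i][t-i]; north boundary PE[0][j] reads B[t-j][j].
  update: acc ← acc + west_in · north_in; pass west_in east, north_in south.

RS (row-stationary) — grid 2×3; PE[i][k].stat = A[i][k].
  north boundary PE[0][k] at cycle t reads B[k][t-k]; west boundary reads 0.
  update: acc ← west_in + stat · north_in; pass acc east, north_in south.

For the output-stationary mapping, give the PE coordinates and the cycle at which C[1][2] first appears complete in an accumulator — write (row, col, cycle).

OS: C[1][2] accumulates in PE[1][2]:
  cycle 0: PE[1][2] → acc 0, east 0, south 0
  cycle 1: PE[1][2] → acc 0, east 0, south 0
  cycle 2: PE[1][2] → acc 0, east 0, south 0
  cycle 3: PE[1][2] → acc 16, east 4, south 4
  cycle 4: PE[1][2] → acc 24, east 2, south 4
  cycle 5: PE[1][2] → acc 45, east 7, south 3

(row, col, cycle) = (1, 2, 5)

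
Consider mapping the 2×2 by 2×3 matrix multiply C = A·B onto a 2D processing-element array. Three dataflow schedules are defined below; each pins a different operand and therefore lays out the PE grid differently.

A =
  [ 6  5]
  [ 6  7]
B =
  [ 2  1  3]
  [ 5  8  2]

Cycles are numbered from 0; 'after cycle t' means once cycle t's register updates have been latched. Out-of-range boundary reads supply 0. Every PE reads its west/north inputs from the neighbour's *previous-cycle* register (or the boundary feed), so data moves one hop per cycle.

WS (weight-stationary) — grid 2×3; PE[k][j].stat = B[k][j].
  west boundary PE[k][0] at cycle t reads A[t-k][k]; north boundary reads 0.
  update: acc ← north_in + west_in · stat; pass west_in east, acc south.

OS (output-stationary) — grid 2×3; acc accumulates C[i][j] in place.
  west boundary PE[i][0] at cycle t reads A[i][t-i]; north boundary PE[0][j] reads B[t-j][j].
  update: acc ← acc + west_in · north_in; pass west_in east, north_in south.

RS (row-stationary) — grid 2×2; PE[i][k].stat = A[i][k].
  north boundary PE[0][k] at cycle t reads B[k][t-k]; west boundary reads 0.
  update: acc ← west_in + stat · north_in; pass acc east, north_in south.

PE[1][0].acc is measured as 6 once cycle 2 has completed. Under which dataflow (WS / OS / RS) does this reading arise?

— WS: 2×3; PE[1][0] trace:
  t=0 PE[1][0]: acc=0 h=0 v=0
  t=1 PE[1][0]: acc=37 h=5 v=37
  t=2 PE[1][0]: acc=47 h=7 v=47
— OS: 2×3; PE[1][0] trace:
  t=0 PE[1][0]: acc=0 h=0 v=0
  t=1 PE[1][0]: acc=12 h=6 v=2
  t=2 PE[1][0]: acc=47 h=7 v=5
— RS: 2×2; PE[1][0] trace:
  t=0 PE[1][0]: acc=0 h=0 v=0
  t=1 PE[1][0]: acc=12 h=12 v=2
  t=2 PE[1][0]: acc=6 h=6 v=1

dataflow = RS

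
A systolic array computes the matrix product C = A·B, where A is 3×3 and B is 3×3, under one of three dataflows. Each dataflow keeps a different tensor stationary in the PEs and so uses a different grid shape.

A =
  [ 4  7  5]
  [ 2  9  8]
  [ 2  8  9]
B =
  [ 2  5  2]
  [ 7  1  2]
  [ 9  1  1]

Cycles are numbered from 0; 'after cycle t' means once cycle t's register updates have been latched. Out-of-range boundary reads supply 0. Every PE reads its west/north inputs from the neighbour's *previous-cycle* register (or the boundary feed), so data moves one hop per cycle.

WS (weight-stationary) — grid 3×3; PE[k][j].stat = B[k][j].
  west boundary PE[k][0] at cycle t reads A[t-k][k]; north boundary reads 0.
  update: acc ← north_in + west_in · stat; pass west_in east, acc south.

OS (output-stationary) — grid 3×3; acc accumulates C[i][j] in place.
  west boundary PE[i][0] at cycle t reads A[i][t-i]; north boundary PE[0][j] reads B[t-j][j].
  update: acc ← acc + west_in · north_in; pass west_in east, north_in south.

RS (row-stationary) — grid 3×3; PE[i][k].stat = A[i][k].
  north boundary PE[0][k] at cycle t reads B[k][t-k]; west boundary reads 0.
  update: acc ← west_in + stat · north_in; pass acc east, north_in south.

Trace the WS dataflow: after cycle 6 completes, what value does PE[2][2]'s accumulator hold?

PE[2][2].acc = 29

WS (3×3). Following PE[2][2] plus its west/north inputs:
  t=0 PE[1][2]: acc=0 h=0 v=0
  t=0 PE[2][1]: acc=0 h=0 v=0
  t=0 PE[2][2]: acc=0 h=0 v=0
  t=1 PE[1][2]: acc=0 h=0 v=0
  t=1 PE[2][1]: acc=0 h=0 v=0
  t=1 PE[2][2]: acc=0 h=0 v=0
  t=2 PE[1][2]: acc=0 h=0 v=0
  t=2 PE[2][1]: acc=0 h=0 v=0
  t=2 PE[2][2]: acc=0 h=0 v=0
  t=3 PE[1][2]: acc=22 h=7 v=22
  t=3 PE[2][1]: acc=32 h=5 v=32
  t=3 PE[2][2]: acc=0 h=0 v=0
  t=4 PE[1][2]: acc=22 h=9 v=22
  t=4 PE[2][1]: acc=27 h=8 v=27
  t=4 PE[2][2]: acc=27 h=5 v=27
  t=5 PE[1][2]: acc=20 h=8 v=20
  t=5 PE[2][1]: acc=27 h=9 v=27
  t=5 PE[2][2]: acc=30 h=8 v=30
  t=6 PE[1][2]: acc=0 h=0 v=0
  t=6 PE[2][1]: acc=0 h=0 v=0
  t=6 PE[2][2]: acc=29 h=9 v=29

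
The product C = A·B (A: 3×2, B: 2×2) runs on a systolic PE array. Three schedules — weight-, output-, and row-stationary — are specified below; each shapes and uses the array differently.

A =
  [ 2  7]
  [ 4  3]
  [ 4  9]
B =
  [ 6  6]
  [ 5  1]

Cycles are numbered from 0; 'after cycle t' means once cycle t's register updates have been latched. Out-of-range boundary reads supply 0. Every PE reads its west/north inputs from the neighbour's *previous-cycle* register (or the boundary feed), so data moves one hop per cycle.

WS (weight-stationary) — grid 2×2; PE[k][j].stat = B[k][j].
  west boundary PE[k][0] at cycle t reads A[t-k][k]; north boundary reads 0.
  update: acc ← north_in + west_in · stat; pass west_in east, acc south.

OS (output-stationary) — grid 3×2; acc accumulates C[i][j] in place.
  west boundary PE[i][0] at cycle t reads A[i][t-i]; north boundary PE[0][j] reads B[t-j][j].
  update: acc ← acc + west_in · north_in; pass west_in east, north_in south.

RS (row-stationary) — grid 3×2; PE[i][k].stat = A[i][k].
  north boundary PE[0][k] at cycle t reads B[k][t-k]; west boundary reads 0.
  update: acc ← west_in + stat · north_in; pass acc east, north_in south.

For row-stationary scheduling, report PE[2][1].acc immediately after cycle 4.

PE[2][1].acc = 33

Tracing RS — 3×2 array, target PE[2][1]:
  c0 r1c1: 0 / 0 / 0
  c0 r2c0: 0 / 0 / 0
  c0 r2c1: 0 / 0 / 0
  c1 r1c1: 0 / 0 / 0
  c1 r2c0: 0 / 0 / 0
  c1 r2c1: 0 / 0 / 0
  c2 r1c1: 39 / 39 / 5
  c2 r2c0: 24 / 24 / 6
  c2 r2c1: 0 / 0 / 0
  c3 r1c1: 27 / 27 / 1
  c3 r2c0: 24 / 24 / 6
  c3 r2c1: 69 / 69 / 5
  c4 r1c1: 0 / 0 / 0
  c4 r2c0: 0 / 0 / 0
  c4 r2c1: 33 / 33 / 1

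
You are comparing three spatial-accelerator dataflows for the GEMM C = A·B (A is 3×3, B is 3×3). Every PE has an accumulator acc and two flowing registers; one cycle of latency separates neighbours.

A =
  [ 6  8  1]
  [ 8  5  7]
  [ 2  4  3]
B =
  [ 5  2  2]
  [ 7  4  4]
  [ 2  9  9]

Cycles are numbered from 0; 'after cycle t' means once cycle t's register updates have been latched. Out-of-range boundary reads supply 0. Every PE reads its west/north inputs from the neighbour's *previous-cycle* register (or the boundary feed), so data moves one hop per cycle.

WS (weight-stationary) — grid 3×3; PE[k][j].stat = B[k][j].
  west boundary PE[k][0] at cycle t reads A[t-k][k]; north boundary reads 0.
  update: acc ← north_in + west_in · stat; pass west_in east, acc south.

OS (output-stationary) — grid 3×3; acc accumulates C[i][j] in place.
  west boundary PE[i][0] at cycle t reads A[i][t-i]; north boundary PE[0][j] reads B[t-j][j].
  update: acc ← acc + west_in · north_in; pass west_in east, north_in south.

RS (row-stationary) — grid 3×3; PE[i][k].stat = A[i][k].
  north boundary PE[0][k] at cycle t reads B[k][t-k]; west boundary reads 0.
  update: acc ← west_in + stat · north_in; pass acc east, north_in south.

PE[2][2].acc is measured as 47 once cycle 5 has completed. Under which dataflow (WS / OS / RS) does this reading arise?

WS (3×3 grid), PE[2][2]:
  0: (2,2).acc=0  regs=<0,0>
  1: (2,2).acc=0  regs=<0,0>
  2: (2,2).acc=0  regs=<0,0>
  3: (2,2).acc=0  regs=<0,0>
  4: (2,2).acc=53  regs=<1,53>
  5: (2,2).acc=99  regs=<7,99>
OS (3×3 grid), PE[2][2]:
  0: (2,2).acc=0  regs=<0,0>
  1: (2,2).acc=0  regs=<0,0>
  2: (2,2).acc=0  regs=<0,0>
  3: (2,2).acc=0  regs=<0,0>
  4: (2,2).acc=4  regs=<2,2>
  5: (2,2).acc=20  regs=<4,4>
RS (3×3 grid), PE[2][2]:
  0: (2,2).acc=0  regs=<0,0>
  1: (2,2).acc=0  regs=<0,0>
  2: (2,2).acc=0  regs=<0,0>
  3: (2,2).acc=0  regs=<0,0>
  4: (2,2).acc=44  regs=<44,2>
  5: (2,2).acc=47  regs=<47,9>

dataflow = RS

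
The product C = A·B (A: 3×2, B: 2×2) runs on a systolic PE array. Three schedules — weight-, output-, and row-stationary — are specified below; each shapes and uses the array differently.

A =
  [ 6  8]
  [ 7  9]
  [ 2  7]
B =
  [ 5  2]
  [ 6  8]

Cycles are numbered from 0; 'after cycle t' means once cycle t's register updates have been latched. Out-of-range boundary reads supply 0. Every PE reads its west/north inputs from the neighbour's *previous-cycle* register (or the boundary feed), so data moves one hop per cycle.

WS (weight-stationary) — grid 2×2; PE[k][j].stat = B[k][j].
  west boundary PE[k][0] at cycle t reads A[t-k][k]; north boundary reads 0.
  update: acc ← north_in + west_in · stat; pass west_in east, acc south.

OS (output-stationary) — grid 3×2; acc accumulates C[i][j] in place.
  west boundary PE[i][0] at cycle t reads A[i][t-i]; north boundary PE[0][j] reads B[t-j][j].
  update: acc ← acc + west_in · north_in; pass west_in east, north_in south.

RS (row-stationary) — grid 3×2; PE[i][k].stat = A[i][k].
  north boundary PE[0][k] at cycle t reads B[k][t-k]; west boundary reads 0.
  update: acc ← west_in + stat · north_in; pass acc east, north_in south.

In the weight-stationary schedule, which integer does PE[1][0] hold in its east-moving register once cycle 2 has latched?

register = 9

Tracing WS — 2×2 array, target PE[1][0]:
  t=0 PE[0][0]: acc=30 h=6 v=30
  t=0 PE[1][0]: acc=0 h=0 v=0
  t=1 PE[0][0]: acc=35 h=7 v=35
  t=1 PE[1][0]: acc=78 h=8 v=78
  t=2 PE[0][0]: acc=10 h=2 v=10
  t=2 PE[1][0]: acc=89 h=9 v=89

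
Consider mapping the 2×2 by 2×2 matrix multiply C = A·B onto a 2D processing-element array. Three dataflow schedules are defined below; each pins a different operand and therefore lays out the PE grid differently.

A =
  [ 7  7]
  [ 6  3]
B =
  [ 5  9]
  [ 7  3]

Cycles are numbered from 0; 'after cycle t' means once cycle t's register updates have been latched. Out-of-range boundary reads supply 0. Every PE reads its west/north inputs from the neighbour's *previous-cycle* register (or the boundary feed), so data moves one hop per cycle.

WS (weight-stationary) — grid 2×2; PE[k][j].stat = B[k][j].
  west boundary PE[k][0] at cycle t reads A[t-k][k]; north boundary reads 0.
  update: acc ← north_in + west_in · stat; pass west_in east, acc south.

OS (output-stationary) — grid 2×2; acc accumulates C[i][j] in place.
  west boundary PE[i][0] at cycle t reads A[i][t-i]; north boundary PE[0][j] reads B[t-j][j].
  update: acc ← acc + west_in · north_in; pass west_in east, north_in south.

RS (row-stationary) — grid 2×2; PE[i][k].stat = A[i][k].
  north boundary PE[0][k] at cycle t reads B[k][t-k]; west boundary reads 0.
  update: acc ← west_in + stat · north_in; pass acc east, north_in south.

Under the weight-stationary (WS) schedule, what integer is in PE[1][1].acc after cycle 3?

WS (2×2). Following PE[1][1] plus its west/north inputs:
  0: (0,1).acc=0  regs=<0,0>
  0: (1,0).acc=0  regs=<0,0>
  0: (1,1).acc=0  regs=<0,0>
  1: (0,1).acc=63  regs=<7,63>
  1: (1,0).acc=84  regs=<7,84>
  1: (1,1).acc=0  regs=<0,0>
  2: (0,1).acc=54  regs=<6,54>
  2: (1,0).acc=51  regs=<3,51>
  2: (1,1).acc=84  regs=<7,84>
  3: (0,1).acc=0  regs=<0,0>
  3: (1,0).acc=0  regs=<0,0>
  3: (1,1).acc=63  regs=<3,63>

PE[1][1].acc = 63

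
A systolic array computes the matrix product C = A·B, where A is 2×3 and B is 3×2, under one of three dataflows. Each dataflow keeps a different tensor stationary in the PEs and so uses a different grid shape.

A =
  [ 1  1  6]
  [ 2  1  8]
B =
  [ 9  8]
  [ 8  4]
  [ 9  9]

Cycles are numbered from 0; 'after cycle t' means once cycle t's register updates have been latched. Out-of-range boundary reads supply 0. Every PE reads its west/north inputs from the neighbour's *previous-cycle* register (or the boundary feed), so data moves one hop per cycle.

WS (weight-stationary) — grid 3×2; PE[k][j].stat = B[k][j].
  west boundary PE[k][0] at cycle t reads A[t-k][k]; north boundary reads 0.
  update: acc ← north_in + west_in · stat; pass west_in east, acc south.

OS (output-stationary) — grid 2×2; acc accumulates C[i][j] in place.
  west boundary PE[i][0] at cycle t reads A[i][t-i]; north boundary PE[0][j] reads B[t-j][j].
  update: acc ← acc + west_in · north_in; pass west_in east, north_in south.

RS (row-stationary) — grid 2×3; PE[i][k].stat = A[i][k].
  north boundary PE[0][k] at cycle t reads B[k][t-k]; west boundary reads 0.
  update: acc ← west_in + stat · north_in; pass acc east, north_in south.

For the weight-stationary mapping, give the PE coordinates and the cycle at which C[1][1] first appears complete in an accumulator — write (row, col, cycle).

(row, col, cycle) = (2, 1, 4)

WS: C[1][1] accumulates in PE[2][1]:
  after 0 — PE[2][1] acc=0, pass-E 0, pass-S 0
  after 1 — PE[2][1] acc=0, pass-E 0, pass-S 0
  after 2 — PE[2][1] acc=0, pass-E 0, pass-S 0
  after 3 — PE[2][1] acc=66, pass-E 6, pass-S 66
  after 4 — PE[2][1] acc=92, pass-E 8, pass-S 92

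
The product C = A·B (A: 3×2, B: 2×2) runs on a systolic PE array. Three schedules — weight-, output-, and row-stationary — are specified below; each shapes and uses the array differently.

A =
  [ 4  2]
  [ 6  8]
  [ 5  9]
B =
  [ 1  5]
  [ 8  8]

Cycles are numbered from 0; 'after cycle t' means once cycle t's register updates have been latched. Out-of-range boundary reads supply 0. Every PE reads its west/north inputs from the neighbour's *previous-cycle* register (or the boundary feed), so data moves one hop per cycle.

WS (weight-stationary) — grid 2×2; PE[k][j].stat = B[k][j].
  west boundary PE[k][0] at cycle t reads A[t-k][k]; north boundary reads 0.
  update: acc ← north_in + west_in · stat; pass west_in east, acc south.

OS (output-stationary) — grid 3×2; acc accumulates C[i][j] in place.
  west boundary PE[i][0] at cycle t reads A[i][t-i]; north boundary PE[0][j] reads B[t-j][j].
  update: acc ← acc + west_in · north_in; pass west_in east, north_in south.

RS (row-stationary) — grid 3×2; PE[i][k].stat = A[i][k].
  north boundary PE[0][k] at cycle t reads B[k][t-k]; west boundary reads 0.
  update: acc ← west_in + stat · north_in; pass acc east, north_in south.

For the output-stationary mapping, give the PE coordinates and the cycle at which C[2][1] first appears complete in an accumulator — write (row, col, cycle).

OS — PE[2][1] is where C[2][1] collects:
  t=0 PE[2][1]: acc=0 h=0 v=0
  t=1 PE[2][1]: acc=0 h=0 v=0
  t=2 PE[2][1]: acc=0 h=0 v=0
  t=3 PE[2][1]: acc=25 h=5 v=5
  t=4 PE[2][1]: acc=97 h=9 v=8

(row, col, cycle) = (2, 1, 4)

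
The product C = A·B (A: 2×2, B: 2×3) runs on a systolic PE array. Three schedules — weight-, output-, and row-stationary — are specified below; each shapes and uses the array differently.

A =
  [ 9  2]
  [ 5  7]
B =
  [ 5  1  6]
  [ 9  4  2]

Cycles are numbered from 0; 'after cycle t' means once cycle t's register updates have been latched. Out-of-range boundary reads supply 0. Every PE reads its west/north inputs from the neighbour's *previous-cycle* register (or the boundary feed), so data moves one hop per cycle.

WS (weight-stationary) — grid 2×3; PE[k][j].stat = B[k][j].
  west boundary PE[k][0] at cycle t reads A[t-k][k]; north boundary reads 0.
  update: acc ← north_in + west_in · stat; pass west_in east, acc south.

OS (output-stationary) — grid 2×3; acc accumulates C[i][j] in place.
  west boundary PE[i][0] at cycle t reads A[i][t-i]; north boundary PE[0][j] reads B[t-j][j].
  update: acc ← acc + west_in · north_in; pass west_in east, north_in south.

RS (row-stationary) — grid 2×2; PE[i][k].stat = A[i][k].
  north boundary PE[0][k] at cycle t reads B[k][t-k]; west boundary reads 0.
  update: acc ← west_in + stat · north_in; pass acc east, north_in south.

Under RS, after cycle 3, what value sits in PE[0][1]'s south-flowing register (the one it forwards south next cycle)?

Tracing RS — 2×2 array, target PE[0][1]:
  [0] (0,0) acc=45 (h:45 v:5)
  [0] (0,1) acc=0 (h:0 v:0)
  [1] (0,0) acc=9 (h:9 v:1)
  [1] (0,1) acc=63 (h:63 v:9)
  [2] (0,0) acc=54 (h:54 v:6)
  [2] (0,1) acc=17 (h:17 v:4)
  [3] (0,0) acc=0 (h:0 v:0)
  [3] (0,1) acc=58 (h:58 v:2)

register = 2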